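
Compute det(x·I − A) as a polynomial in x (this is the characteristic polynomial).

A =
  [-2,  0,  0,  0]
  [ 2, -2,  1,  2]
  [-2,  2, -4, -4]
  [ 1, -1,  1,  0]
x^4 + 8*x^3 + 24*x^2 + 32*x + 16

Expanding det(x·I − A) (e.g. by cofactor expansion or by noting that A is similar to its Jordan form J, which has the same characteristic polynomial as A) gives
  χ_A(x) = x^4 + 8*x^3 + 24*x^2 + 32*x + 16
which factors as (x + 2)^4. The eigenvalues (with algebraic multiplicities) are λ = -2 with multiplicity 4.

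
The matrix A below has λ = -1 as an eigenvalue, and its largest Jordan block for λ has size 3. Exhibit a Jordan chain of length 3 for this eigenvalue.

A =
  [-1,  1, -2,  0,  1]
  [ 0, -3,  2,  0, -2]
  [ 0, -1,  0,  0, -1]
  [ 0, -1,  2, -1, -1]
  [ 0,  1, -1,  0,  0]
A Jordan chain for λ = -1 of length 3:
v_1 = (1, 0, 0, -1, 0)ᵀ
v_2 = (1, -2, -1, -1, 1)ᵀ
v_3 = (0, 1, 0, 0, 0)ᵀ

Let N = A − (-1)·I. We want v_3 with N^3 v_3 = 0 but N^2 v_3 ≠ 0; then v_{j-1} := N · v_j for j = 3, …, 2.

Pick v_3 = (0, 1, 0, 0, 0)ᵀ.
Then v_2 = N · v_3 = (1, -2, -1, -1, 1)ᵀ.
Then v_1 = N · v_2 = (1, 0, 0, -1, 0)ᵀ.

Sanity check: (A − (-1)·I) v_1 = (0, 0, 0, 0, 0)ᵀ = 0. ✓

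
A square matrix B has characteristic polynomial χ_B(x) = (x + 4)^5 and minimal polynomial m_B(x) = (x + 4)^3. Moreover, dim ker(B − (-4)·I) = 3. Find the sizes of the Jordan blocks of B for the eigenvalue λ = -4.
Block sizes for λ = -4: [3, 1, 1]

Step 1 — from the characteristic polynomial, algebraic multiplicity of λ = -4 is 5. From dim ker(B − (-4)·I) = 3, there are exactly 3 Jordan blocks for λ = -4.
Step 2 — from the minimal polynomial, the factor (x + 4)^3 tells us the largest block for λ = -4 has size 3.
Step 3 — with total size 5, 3 blocks, and largest block 3, the block sizes (in nonincreasing order) are [3, 1, 1].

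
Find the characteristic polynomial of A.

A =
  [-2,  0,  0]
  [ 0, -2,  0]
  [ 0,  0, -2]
x^3 + 6*x^2 + 12*x + 8

Expanding det(x·I − A) (e.g. by cofactor expansion or by noting that A is similar to its Jordan form J, which has the same characteristic polynomial as A) gives
  χ_A(x) = x^3 + 6*x^2 + 12*x + 8
which factors as (x + 2)^3. The eigenvalues (with algebraic multiplicities) are λ = -2 with multiplicity 3.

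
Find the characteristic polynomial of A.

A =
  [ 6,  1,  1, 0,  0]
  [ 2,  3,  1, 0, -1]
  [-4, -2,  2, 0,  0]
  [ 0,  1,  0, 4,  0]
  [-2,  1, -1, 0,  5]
x^5 - 20*x^4 + 160*x^3 - 640*x^2 + 1280*x - 1024

Expanding det(x·I − A) (e.g. by cofactor expansion or by noting that A is similar to its Jordan form J, which has the same characteristic polynomial as A) gives
  χ_A(x) = x^5 - 20*x^4 + 160*x^3 - 640*x^2 + 1280*x - 1024
which factors as (x - 4)^5. The eigenvalues (with algebraic multiplicities) are λ = 4 with multiplicity 5.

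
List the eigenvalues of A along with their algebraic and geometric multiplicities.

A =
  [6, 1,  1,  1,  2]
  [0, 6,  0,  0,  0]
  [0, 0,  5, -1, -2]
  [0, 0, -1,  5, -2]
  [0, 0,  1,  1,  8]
λ = 6: alg = 5, geom = 3

Step 1 — factor the characteristic polynomial to read off the algebraic multiplicities:
  χ_A(x) = (x - 6)^5

Step 2 — compute geometric multiplicities via the rank-nullity identity g(λ) = n − rank(A − λI):
  rank(A − (6)·I) = 2, so dim ker(A − (6)·I) = n − 2 = 3

Summary:
  λ = 6: algebraic multiplicity = 5, geometric multiplicity = 3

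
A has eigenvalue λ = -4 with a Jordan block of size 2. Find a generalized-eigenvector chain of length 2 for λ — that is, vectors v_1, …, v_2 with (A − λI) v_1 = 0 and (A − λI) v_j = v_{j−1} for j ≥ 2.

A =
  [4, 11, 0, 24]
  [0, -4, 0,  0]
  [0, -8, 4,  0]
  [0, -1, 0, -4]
A Jordan chain for λ = -4 of length 2:
v_1 = (-3, 0, 0, 1)ᵀ
v_2 = (1, -1, -1, 0)ᵀ

Let N = A − (-4)·I. We want v_2 with N^2 v_2 = 0 but N^1 v_2 ≠ 0; then v_{j-1} := N · v_j for j = 2, …, 2.

Pick v_2 = (1, -1, -1, 0)ᵀ.
Then v_1 = N · v_2 = (-3, 0, 0, 1)ᵀ.

Sanity check: (A − (-4)·I) v_1 = (0, 0, 0, 0)ᵀ = 0. ✓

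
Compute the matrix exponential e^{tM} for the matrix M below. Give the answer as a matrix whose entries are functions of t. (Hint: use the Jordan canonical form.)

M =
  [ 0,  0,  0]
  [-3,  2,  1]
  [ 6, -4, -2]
e^{tM} =
  [1, 0, 0]
  [-3*t, 2*t + 1, t]
  [6*t, -4*t, 1 - 2*t]

Strategy: write M = P · J · P⁻¹ where J is a Jordan canonical form, so e^{tM} = P · e^{tJ} · P⁻¹, and e^{tJ} can be computed block-by-block.

M has Jordan form
J =
  [0, 1, 0]
  [0, 0, 0]
  [0, 0, 0]
(up to reordering of blocks).

Per-block formulas:
  For a 2×2 Jordan block J_2(0): exp(t · J_2(0)) = e^(0t)·(I + t·N), where N is the 2×2 nilpotent shift.
  For a 1×1 block at λ = 0: exp(t · [0]) = [e^(0t)].

After assembling e^{tJ} and conjugating by P, we get:

e^{tM} =
  [1, 0, 0]
  [-3*t, 2*t + 1, t]
  [6*t, -4*t, 1 - 2*t]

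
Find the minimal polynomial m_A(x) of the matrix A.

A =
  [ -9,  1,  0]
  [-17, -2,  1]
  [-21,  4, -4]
x^3 + 15*x^2 + 75*x + 125

The characteristic polynomial is χ_A(x) = (x + 5)^3, so the eigenvalues are known. The minimal polynomial is
  m_A(x) = Π_λ (x − λ)^{k_λ}
where k_λ is the size of the *largest* Jordan block for λ (equivalently, the smallest k with (A − λI)^k v = 0 for every generalised eigenvector v of λ).

  λ = -5: largest Jordan block has size 3, contributing (x + 5)^3

So m_A(x) = (x + 5)^3 = x^3 + 15*x^2 + 75*x + 125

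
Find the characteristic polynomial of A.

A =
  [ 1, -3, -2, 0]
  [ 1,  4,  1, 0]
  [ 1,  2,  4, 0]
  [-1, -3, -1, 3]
x^4 - 12*x^3 + 54*x^2 - 108*x + 81

Expanding det(x·I − A) (e.g. by cofactor expansion or by noting that A is similar to its Jordan form J, which has the same characteristic polynomial as A) gives
  χ_A(x) = x^4 - 12*x^3 + 54*x^2 - 108*x + 81
which factors as (x - 3)^4. The eigenvalues (with algebraic multiplicities) are λ = 3 with multiplicity 4.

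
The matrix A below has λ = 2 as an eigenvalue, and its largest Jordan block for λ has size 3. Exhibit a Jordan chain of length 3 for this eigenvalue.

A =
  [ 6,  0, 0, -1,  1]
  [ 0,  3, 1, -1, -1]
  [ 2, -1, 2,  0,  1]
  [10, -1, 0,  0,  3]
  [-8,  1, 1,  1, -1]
A Jordan chain for λ = 2 of length 3:
v_1 = (-2, 0, 0, -4, 4)ᵀ
v_2 = (4, 0, 2, 10, -8)ᵀ
v_3 = (1, 0, 0, 0, 0)ᵀ

Let N = A − (2)·I. We want v_3 with N^3 v_3 = 0 but N^2 v_3 ≠ 0; then v_{j-1} := N · v_j for j = 3, …, 2.

Pick v_3 = (1, 0, 0, 0, 0)ᵀ.
Then v_2 = N · v_3 = (4, 0, 2, 10, -8)ᵀ.
Then v_1 = N · v_2 = (-2, 0, 0, -4, 4)ᵀ.

Sanity check: (A − (2)·I) v_1 = (0, 0, 0, 0, 0)ᵀ = 0. ✓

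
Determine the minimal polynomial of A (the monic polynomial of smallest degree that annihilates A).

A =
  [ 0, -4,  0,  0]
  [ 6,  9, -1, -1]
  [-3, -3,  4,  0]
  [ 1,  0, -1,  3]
x^3 - 12*x^2 + 48*x - 64

The characteristic polynomial is χ_A(x) = (x - 4)^4, so the eigenvalues are known. The minimal polynomial is
  m_A(x) = Π_λ (x − λ)^{k_λ}
where k_λ is the size of the *largest* Jordan block for λ (equivalently, the smallest k with (A − λI)^k v = 0 for every generalised eigenvector v of λ).

  λ = 4: largest Jordan block has size 3, contributing (x − 4)^3

So m_A(x) = (x - 4)^3 = x^3 - 12*x^2 + 48*x - 64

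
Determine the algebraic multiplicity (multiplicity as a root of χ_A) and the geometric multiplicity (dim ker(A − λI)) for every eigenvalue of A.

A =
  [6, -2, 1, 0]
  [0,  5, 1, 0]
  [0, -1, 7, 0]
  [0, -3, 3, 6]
λ = 6: alg = 4, geom = 2

Step 1 — factor the characteristic polynomial to read off the algebraic multiplicities:
  χ_A(x) = (x - 6)^4

Step 2 — compute geometric multiplicities via the rank-nullity identity g(λ) = n − rank(A − λI):
  rank(A − (6)·I) = 2, so dim ker(A − (6)·I) = n − 2 = 2

Summary:
  λ = 6: algebraic multiplicity = 4, geometric multiplicity = 2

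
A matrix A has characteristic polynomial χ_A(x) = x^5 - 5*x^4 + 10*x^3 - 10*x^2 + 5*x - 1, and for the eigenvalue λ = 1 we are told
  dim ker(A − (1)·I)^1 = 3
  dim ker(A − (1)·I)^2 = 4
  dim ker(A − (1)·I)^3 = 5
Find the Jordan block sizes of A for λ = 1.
Block sizes for λ = 1: [3, 1, 1]

From the dimensions of kernels of powers, the number of Jordan blocks of size at least j is d_j − d_{j−1} where d_j = dim ker(N^j) (with d_0 = 0). Computing the differences gives [3, 1, 1].
The number of blocks of size exactly k is (#blocks of size ≥ k) − (#blocks of size ≥ k + 1), so the partition is: 2 block(s) of size 1, 1 block(s) of size 3.
In nonincreasing order the block sizes are [3, 1, 1].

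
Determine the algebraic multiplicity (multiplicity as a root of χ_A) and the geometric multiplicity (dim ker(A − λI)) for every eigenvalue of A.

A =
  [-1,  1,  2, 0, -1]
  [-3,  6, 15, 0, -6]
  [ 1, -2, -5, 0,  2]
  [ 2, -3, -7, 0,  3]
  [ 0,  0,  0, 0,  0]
λ = 0: alg = 5, geom = 3

Step 1 — factor the characteristic polynomial to read off the algebraic multiplicities:
  χ_A(x) = x^5

Step 2 — compute geometric multiplicities via the rank-nullity identity g(λ) = n − rank(A − λI):
  rank(A − (0)·I) = 2, so dim ker(A − (0)·I) = n − 2 = 3

Summary:
  λ = 0: algebraic multiplicity = 5, geometric multiplicity = 3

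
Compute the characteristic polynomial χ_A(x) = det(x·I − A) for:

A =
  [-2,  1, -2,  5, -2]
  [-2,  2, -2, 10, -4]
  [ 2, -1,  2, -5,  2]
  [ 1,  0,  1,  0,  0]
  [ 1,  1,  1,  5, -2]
x^5

Expanding det(x·I − A) (e.g. by cofactor expansion or by noting that A is similar to its Jordan form J, which has the same characteristic polynomial as A) gives
  χ_A(x) = x^5
which factors as x^5. The eigenvalues (with algebraic multiplicities) are λ = 0 with multiplicity 5.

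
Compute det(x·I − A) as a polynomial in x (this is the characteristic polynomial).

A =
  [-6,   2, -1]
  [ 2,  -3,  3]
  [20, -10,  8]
x^3 + x^2 - 8*x - 12

Expanding det(x·I − A) (e.g. by cofactor expansion or by noting that A is similar to its Jordan form J, which has the same characteristic polynomial as A) gives
  χ_A(x) = x^3 + x^2 - 8*x - 12
which factors as (x - 3)*(x + 2)^2. The eigenvalues (with algebraic multiplicities) are λ = -2 with multiplicity 2, λ = 3 with multiplicity 1.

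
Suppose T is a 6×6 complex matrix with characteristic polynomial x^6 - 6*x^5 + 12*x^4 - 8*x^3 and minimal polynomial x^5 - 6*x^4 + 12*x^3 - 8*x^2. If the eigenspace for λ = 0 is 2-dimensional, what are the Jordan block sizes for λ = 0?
Block sizes for λ = 0: [2, 1]

Step 1 — from the characteristic polynomial, algebraic multiplicity of λ = 0 is 3. From dim ker(T − (0)·I) = 2, there are exactly 2 Jordan blocks for λ = 0.
Step 2 — from the minimal polynomial, the factor (x − 0)^2 tells us the largest block for λ = 0 has size 2.
Step 3 — with total size 3, 2 blocks, and largest block 2, the block sizes (in nonincreasing order) are [2, 1].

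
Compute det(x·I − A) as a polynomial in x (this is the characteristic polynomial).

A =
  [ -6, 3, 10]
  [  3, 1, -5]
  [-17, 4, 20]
x^3 - 15*x^2 + 75*x - 125

Expanding det(x·I − A) (e.g. by cofactor expansion or by noting that A is similar to its Jordan form J, which has the same characteristic polynomial as A) gives
  χ_A(x) = x^3 - 15*x^2 + 75*x - 125
which factors as (x - 5)^3. The eigenvalues (with algebraic multiplicities) are λ = 5 with multiplicity 3.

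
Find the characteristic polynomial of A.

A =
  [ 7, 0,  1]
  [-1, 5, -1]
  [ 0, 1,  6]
x^3 - 18*x^2 + 108*x - 216

Expanding det(x·I − A) (e.g. by cofactor expansion or by noting that A is similar to its Jordan form J, which has the same characteristic polynomial as A) gives
  χ_A(x) = x^3 - 18*x^2 + 108*x - 216
which factors as (x - 6)^3. The eigenvalues (with algebraic multiplicities) are λ = 6 with multiplicity 3.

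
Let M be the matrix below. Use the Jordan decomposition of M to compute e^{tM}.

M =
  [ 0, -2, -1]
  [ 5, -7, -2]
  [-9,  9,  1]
e^{tM} =
  [3*t^2*exp(-2*t)/2 + 2*t*exp(-2*t) + exp(-2*t), -3*t^2*exp(-2*t)/2 - 2*t*exp(-2*t), -t^2*exp(-2*t)/2 - t*exp(-2*t)]
  [3*t^2*exp(-2*t)/2 + 5*t*exp(-2*t), -3*t^2*exp(-2*t)/2 - 5*t*exp(-2*t) + exp(-2*t), -t^2*exp(-2*t)/2 - 2*t*exp(-2*t)]
  [-9*t*exp(-2*t), 9*t*exp(-2*t), 3*t*exp(-2*t) + exp(-2*t)]

Strategy: write M = P · J · P⁻¹ where J is a Jordan canonical form, so e^{tM} = P · e^{tJ} · P⁻¹, and e^{tJ} can be computed block-by-block.

M has Jordan form
J =
  [-2,  1,  0]
  [ 0, -2,  1]
  [ 0,  0, -2]
(up to reordering of blocks).

Per-block formulas:
  For a 3×3 Jordan block J_3(-2): exp(t · J_3(-2)) = e^(-2t)·(I + t·N + (t^2/2)·N^2), where N is the 3×3 nilpotent shift.

After assembling e^{tJ} and conjugating by P, we get:

e^{tM} =
  [3*t^2*exp(-2*t)/2 + 2*t*exp(-2*t) + exp(-2*t), -3*t^2*exp(-2*t)/2 - 2*t*exp(-2*t), -t^2*exp(-2*t)/2 - t*exp(-2*t)]
  [3*t^2*exp(-2*t)/2 + 5*t*exp(-2*t), -3*t^2*exp(-2*t)/2 - 5*t*exp(-2*t) + exp(-2*t), -t^2*exp(-2*t)/2 - 2*t*exp(-2*t)]
  [-9*t*exp(-2*t), 9*t*exp(-2*t), 3*t*exp(-2*t) + exp(-2*t)]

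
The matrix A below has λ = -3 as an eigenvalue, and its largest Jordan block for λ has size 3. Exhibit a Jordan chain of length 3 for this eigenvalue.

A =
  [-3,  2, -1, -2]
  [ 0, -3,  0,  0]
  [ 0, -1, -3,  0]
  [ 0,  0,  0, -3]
A Jordan chain for λ = -3 of length 3:
v_1 = (1, 0, 0, 0)ᵀ
v_2 = (2, 0, -1, 0)ᵀ
v_3 = (0, 1, 0, 0)ᵀ

Let N = A − (-3)·I. We want v_3 with N^3 v_3 = 0 but N^2 v_3 ≠ 0; then v_{j-1} := N · v_j for j = 3, …, 2.

Pick v_3 = (0, 1, 0, 0)ᵀ.
Then v_2 = N · v_3 = (2, 0, -1, 0)ᵀ.
Then v_1 = N · v_2 = (1, 0, 0, 0)ᵀ.

Sanity check: (A − (-3)·I) v_1 = (0, 0, 0, 0)ᵀ = 0. ✓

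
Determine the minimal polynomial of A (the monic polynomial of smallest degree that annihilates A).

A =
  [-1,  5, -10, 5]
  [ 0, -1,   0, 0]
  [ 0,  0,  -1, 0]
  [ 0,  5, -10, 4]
x^2 - 3*x - 4

The characteristic polynomial is χ_A(x) = (x - 4)*(x + 1)^3, so the eigenvalues are known. The minimal polynomial is
  m_A(x) = Π_λ (x − λ)^{k_λ}
where k_λ is the size of the *largest* Jordan block for λ (equivalently, the smallest k with (A − λI)^k v = 0 for every generalised eigenvector v of λ).

  λ = -1: largest Jordan block has size 1, contributing (x + 1)
  λ = 4: largest Jordan block has size 1, contributing (x − 4)

So m_A(x) = (x - 4)*(x + 1) = x^2 - 3*x - 4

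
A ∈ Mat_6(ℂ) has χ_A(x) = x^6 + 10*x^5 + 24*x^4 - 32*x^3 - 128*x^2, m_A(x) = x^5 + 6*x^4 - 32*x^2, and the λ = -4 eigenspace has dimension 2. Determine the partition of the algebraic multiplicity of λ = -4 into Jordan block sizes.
Block sizes for λ = -4: [2, 1]

Step 1 — from the characteristic polynomial, algebraic multiplicity of λ = -4 is 3. From dim ker(A − (-4)·I) = 2, there are exactly 2 Jordan blocks for λ = -4.
Step 2 — from the minimal polynomial, the factor (x + 4)^2 tells us the largest block for λ = -4 has size 2.
Step 3 — with total size 3, 2 blocks, and largest block 2, the block sizes (in nonincreasing order) are [2, 1].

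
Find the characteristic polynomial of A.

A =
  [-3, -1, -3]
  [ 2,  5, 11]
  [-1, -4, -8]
x^3 + 6*x^2 + 12*x + 8

Expanding det(x·I − A) (e.g. by cofactor expansion or by noting that A is similar to its Jordan form J, which has the same characteristic polynomial as A) gives
  χ_A(x) = x^3 + 6*x^2 + 12*x + 8
which factors as (x + 2)^3. The eigenvalues (with algebraic multiplicities) are λ = -2 with multiplicity 3.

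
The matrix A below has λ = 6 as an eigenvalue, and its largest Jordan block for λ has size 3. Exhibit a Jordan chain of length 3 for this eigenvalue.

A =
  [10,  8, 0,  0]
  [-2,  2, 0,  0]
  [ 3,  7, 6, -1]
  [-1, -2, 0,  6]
A Jordan chain for λ = 6 of length 3:
v_1 = (0, 0, -1, 0)ᵀ
v_2 = (4, -2, 3, -1)ᵀ
v_3 = (1, 0, 0, 0)ᵀ

Let N = A − (6)·I. We want v_3 with N^3 v_3 = 0 but N^2 v_3 ≠ 0; then v_{j-1} := N · v_j for j = 3, …, 2.

Pick v_3 = (1, 0, 0, 0)ᵀ.
Then v_2 = N · v_3 = (4, -2, 3, -1)ᵀ.
Then v_1 = N · v_2 = (0, 0, -1, 0)ᵀ.

Sanity check: (A − (6)·I) v_1 = (0, 0, 0, 0)ᵀ = 0. ✓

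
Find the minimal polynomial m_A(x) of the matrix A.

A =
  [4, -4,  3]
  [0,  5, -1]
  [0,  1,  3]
x^3 - 12*x^2 + 48*x - 64

The characteristic polynomial is χ_A(x) = (x - 4)^3, so the eigenvalues are known. The minimal polynomial is
  m_A(x) = Π_λ (x − λ)^{k_λ}
where k_λ is the size of the *largest* Jordan block for λ (equivalently, the smallest k with (A − λI)^k v = 0 for every generalised eigenvector v of λ).

  λ = 4: largest Jordan block has size 3, contributing (x − 4)^3

So m_A(x) = (x - 4)^3 = x^3 - 12*x^2 + 48*x - 64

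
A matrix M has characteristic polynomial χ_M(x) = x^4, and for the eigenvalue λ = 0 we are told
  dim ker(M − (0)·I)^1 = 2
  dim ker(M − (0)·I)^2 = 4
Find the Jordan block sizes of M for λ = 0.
Block sizes for λ = 0: [2, 2]

From the dimensions of kernels of powers, the number of Jordan blocks of size at least j is d_j − d_{j−1} where d_j = dim ker(N^j) (with d_0 = 0). Computing the differences gives [2, 2].
The number of blocks of size exactly k is (#blocks of size ≥ k) − (#blocks of size ≥ k + 1), so the partition is: 2 block(s) of size 2.
In nonincreasing order the block sizes are [2, 2].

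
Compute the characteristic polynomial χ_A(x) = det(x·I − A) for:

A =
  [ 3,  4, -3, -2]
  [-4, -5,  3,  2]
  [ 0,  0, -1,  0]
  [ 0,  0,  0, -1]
x^4 + 4*x^3 + 6*x^2 + 4*x + 1

Expanding det(x·I − A) (e.g. by cofactor expansion or by noting that A is similar to its Jordan form J, which has the same characteristic polynomial as A) gives
  χ_A(x) = x^4 + 4*x^3 + 6*x^2 + 4*x + 1
which factors as (x + 1)^4. The eigenvalues (with algebraic multiplicities) are λ = -1 with multiplicity 4.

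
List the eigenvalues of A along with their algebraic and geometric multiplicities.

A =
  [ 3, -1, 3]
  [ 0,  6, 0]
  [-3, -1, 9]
λ = 6: alg = 3, geom = 2

Step 1 — factor the characteristic polynomial to read off the algebraic multiplicities:
  χ_A(x) = (x - 6)^3

Step 2 — compute geometric multiplicities via the rank-nullity identity g(λ) = n − rank(A − λI):
  rank(A − (6)·I) = 1, so dim ker(A − (6)·I) = n − 1 = 2

Summary:
  λ = 6: algebraic multiplicity = 3, geometric multiplicity = 2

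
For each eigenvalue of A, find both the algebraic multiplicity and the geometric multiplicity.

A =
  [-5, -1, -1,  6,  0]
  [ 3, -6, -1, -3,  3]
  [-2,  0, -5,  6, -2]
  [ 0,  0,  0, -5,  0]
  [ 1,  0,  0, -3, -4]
λ = -5: alg = 5, geom = 3

Step 1 — factor the characteristic polynomial to read off the algebraic multiplicities:
  χ_A(x) = (x + 5)^5

Step 2 — compute geometric multiplicities via the rank-nullity identity g(λ) = n − rank(A − λI):
  rank(A − (-5)·I) = 2, so dim ker(A − (-5)·I) = n − 2 = 3

Summary:
  λ = -5: algebraic multiplicity = 5, geometric multiplicity = 3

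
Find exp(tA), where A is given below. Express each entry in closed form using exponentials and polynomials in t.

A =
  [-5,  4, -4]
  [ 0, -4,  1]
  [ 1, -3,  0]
e^{tA} =
  [-2*t*exp(-3*t) + exp(-3*t), 4*t*exp(-3*t), -4*t*exp(-3*t)]
  [t^2*exp(-3*t)/2, -t^2*exp(-3*t) - t*exp(-3*t) + exp(-3*t), t^2*exp(-3*t) + t*exp(-3*t)]
  [t^2*exp(-3*t)/2 + t*exp(-3*t), -t^2*exp(-3*t) - 3*t*exp(-3*t), t^2*exp(-3*t) + 3*t*exp(-3*t) + exp(-3*t)]

Strategy: write A = P · J · P⁻¹ where J is a Jordan canonical form, so e^{tA} = P · e^{tJ} · P⁻¹, and e^{tJ} can be computed block-by-block.

A has Jordan form
J =
  [-3,  1,  0]
  [ 0, -3,  1]
  [ 0,  0, -3]
(up to reordering of blocks).

Per-block formulas:
  For a 3×3 Jordan block J_3(-3): exp(t · J_3(-3)) = e^(-3t)·(I + t·N + (t^2/2)·N^2), where N is the 3×3 nilpotent shift.

After assembling e^{tJ} and conjugating by P, we get:

e^{tA} =
  [-2*t*exp(-3*t) + exp(-3*t), 4*t*exp(-3*t), -4*t*exp(-3*t)]
  [t^2*exp(-3*t)/2, -t^2*exp(-3*t) - t*exp(-3*t) + exp(-3*t), t^2*exp(-3*t) + t*exp(-3*t)]
  [t^2*exp(-3*t)/2 + t*exp(-3*t), -t^2*exp(-3*t) - 3*t*exp(-3*t), t^2*exp(-3*t) + 3*t*exp(-3*t) + exp(-3*t)]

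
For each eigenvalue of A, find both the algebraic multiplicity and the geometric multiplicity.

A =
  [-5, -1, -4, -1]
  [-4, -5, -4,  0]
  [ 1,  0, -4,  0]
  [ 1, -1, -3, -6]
λ = -5: alg = 4, geom = 2

Step 1 — factor the characteristic polynomial to read off the algebraic multiplicities:
  χ_A(x) = (x + 5)^4

Step 2 — compute geometric multiplicities via the rank-nullity identity g(λ) = n − rank(A − λI):
  rank(A − (-5)·I) = 2, so dim ker(A − (-5)·I) = n − 2 = 2

Summary:
  λ = -5: algebraic multiplicity = 4, geometric multiplicity = 2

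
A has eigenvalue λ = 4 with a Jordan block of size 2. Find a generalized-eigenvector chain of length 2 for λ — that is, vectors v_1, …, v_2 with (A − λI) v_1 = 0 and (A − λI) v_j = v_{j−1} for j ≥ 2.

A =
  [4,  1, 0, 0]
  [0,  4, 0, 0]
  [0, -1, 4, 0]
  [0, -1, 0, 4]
A Jordan chain for λ = 4 of length 2:
v_1 = (1, 0, -1, -1)ᵀ
v_2 = (0, 1, 0, 0)ᵀ

Let N = A − (4)·I. We want v_2 with N^2 v_2 = 0 but N^1 v_2 ≠ 0; then v_{j-1} := N · v_j for j = 2, …, 2.

Pick v_2 = (0, 1, 0, 0)ᵀ.
Then v_1 = N · v_2 = (1, 0, -1, -1)ᵀ.

Sanity check: (A − (4)·I) v_1 = (0, 0, 0, 0)ᵀ = 0. ✓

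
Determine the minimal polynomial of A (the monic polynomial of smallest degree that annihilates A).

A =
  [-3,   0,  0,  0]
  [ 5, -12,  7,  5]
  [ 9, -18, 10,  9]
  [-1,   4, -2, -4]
x^4 + 9*x^3 + 30*x^2 + 44*x + 24

The characteristic polynomial is χ_A(x) = (x + 2)^3*(x + 3), so the eigenvalues are known. The minimal polynomial is
  m_A(x) = Π_λ (x − λ)^{k_λ}
where k_λ is the size of the *largest* Jordan block for λ (equivalently, the smallest k with (A − λI)^k v = 0 for every generalised eigenvector v of λ).

  λ = -3: largest Jordan block has size 1, contributing (x + 3)
  λ = -2: largest Jordan block has size 3, contributing (x + 2)^3

So m_A(x) = (x + 2)^3*(x + 3) = x^4 + 9*x^3 + 30*x^2 + 44*x + 24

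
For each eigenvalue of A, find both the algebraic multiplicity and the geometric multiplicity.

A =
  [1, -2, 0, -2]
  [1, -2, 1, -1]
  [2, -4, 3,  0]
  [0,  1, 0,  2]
λ = 1: alg = 4, geom = 2

Step 1 — factor the characteristic polynomial to read off the algebraic multiplicities:
  χ_A(x) = (x - 1)^4

Step 2 — compute geometric multiplicities via the rank-nullity identity g(λ) = n − rank(A − λI):
  rank(A − (1)·I) = 2, so dim ker(A − (1)·I) = n − 2 = 2

Summary:
  λ = 1: algebraic multiplicity = 4, geometric multiplicity = 2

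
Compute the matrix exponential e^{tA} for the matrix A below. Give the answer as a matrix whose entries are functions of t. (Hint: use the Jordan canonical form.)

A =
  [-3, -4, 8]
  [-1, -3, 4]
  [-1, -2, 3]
e^{tA} =
  [-2*t*exp(-t) + exp(-t), -4*t*exp(-t), 8*t*exp(-t)]
  [-t*exp(-t), -2*t*exp(-t) + exp(-t), 4*t*exp(-t)]
  [-t*exp(-t), -2*t*exp(-t), 4*t*exp(-t) + exp(-t)]

Strategy: write A = P · J · P⁻¹ where J is a Jordan canonical form, so e^{tA} = P · e^{tJ} · P⁻¹, and e^{tJ} can be computed block-by-block.

A has Jordan form
J =
  [-1,  1,  0]
  [ 0, -1,  0]
  [ 0,  0, -1]
(up to reordering of blocks).

Per-block formulas:
  For a 1×1 block at λ = -1: exp(t · [-1]) = [e^(-1t)].
  For a 2×2 Jordan block J_2(-1): exp(t · J_2(-1)) = e^(-1t)·(I + t·N), where N is the 2×2 nilpotent shift.

After assembling e^{tJ} and conjugating by P, we get:

e^{tA} =
  [-2*t*exp(-t) + exp(-t), -4*t*exp(-t), 8*t*exp(-t)]
  [-t*exp(-t), -2*t*exp(-t) + exp(-t), 4*t*exp(-t)]
  [-t*exp(-t), -2*t*exp(-t), 4*t*exp(-t) + exp(-t)]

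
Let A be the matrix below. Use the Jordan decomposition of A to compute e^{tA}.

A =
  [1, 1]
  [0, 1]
e^{tA} =
  [exp(t), t*exp(t)]
  [0, exp(t)]

Strategy: write A = P · J · P⁻¹ where J is a Jordan canonical form, so e^{tA} = P · e^{tJ} · P⁻¹, and e^{tJ} can be computed block-by-block.

A has Jordan form
J =
  [1, 1]
  [0, 1]
(up to reordering of blocks).

Per-block formulas:
  For a 2×2 Jordan block J_2(1): exp(t · J_2(1)) = e^(1t)·(I + t·N), where N is the 2×2 nilpotent shift.

After assembling e^{tJ} and conjugating by P, we get:

e^{tA} =
  [exp(t), t*exp(t)]
  [0, exp(t)]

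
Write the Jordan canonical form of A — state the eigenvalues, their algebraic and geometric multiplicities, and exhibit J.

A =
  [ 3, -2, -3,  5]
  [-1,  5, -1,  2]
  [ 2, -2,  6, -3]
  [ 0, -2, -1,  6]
J_2(5) ⊕ J_2(5)

The characteristic polynomial is
  det(x·I − A) = x^4 - 20*x^3 + 150*x^2 - 500*x + 625 = (x - 5)^4

Eigenvalues and multiplicities (the geometric multiplicity of λ is n − rank(A − λI), which equals the number of Jordan blocks for λ):
  λ = 5: algebraic multiplicity = 4, geometric multiplicity = 2

Determining the block sizes for each eigenvalue:
  λ = 5: with am = 4 and gm = 2, the partition is not yet determined (e.g. several partitions of 4 into 2 parts exist). Let N = A − (5)·I. Computing rank(N^1) = 2, rank(N^2) = 0; the number of blocks of size ≥ j is rank(N^{j−1}) − rank(N^j), giving [2, 2]. So we have 2 block(s) of size 2 → block sizes [2, 2]

Assembling the blocks gives a Jordan form
J =
  [5, 1, 0, 0]
  [0, 5, 0, 0]
  [0, 0, 5, 1]
  [0, 0, 0, 5]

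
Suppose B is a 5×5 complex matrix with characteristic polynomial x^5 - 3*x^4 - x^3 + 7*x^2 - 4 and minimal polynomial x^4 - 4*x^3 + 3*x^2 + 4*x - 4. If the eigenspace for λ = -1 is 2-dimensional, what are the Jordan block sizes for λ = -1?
Block sizes for λ = -1: [1, 1]

Step 1 — from the characteristic polynomial, algebraic multiplicity of λ = -1 is 2. From dim ker(B − (-1)·I) = 2, there are exactly 2 Jordan blocks for λ = -1.
Step 2 — from the minimal polynomial, the factor (x + 1) tells us the largest block for λ = -1 has size 1.
Step 3 — with total size 2, 2 blocks, and largest block 1, the block sizes (in nonincreasing order) are [1, 1].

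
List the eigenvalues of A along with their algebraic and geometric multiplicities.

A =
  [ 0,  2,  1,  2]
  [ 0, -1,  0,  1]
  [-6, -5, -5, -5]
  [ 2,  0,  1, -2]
λ = -2: alg = 4, geom = 2

Step 1 — factor the characteristic polynomial to read off the algebraic multiplicities:
  χ_A(x) = (x + 2)^4

Step 2 — compute geometric multiplicities via the rank-nullity identity g(λ) = n − rank(A − λI):
  rank(A − (-2)·I) = 2, so dim ker(A − (-2)·I) = n − 2 = 2

Summary:
  λ = -2: algebraic multiplicity = 4, geometric multiplicity = 2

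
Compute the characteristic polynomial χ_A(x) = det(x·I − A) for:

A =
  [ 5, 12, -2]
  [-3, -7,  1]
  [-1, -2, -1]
x^3 + 3*x^2 + 3*x + 1

Expanding det(x·I − A) (e.g. by cofactor expansion or by noting that A is similar to its Jordan form J, which has the same characteristic polynomial as A) gives
  χ_A(x) = x^3 + 3*x^2 + 3*x + 1
which factors as (x + 1)^3. The eigenvalues (with algebraic multiplicities) are λ = -1 with multiplicity 3.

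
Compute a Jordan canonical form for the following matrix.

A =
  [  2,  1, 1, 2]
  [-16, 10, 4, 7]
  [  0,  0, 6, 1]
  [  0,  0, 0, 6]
J_2(6) ⊕ J_2(6)

The characteristic polynomial is
  det(x·I − A) = x^4 - 24*x^3 + 216*x^2 - 864*x + 1296 = (x - 6)^4

Eigenvalues and multiplicities (the geometric multiplicity of λ is n − rank(A − λI), which equals the number of Jordan blocks for λ):
  λ = 6: algebraic multiplicity = 4, geometric multiplicity = 2

Determining the block sizes for each eigenvalue:
  λ = 6: with am = 4 and gm = 2, the partition is not yet determined (e.g. several partitions of 4 into 2 parts exist). Let N = A − (6)·I. Computing rank(N^1) = 2, rank(N^2) = 0; the number of blocks of size ≥ j is rank(N^{j−1}) − rank(N^j), giving [2, 2]. So we have 2 block(s) of size 2 → block sizes [2, 2]

Assembling the blocks gives a Jordan form
J =
  [6, 1, 0, 0]
  [0, 6, 0, 0]
  [0, 0, 6, 1]
  [0, 0, 0, 6]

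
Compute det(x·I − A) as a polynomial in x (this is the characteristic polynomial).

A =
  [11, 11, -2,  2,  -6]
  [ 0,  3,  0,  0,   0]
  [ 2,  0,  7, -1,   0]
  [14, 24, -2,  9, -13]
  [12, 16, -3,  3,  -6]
x^5 - 24*x^4 + 225*x^3 - 1026*x^2 + 2268*x - 1944

Expanding det(x·I − A) (e.g. by cofactor expansion or by noting that A is similar to its Jordan form J, which has the same characteristic polynomial as A) gives
  χ_A(x) = x^5 - 24*x^4 + 225*x^3 - 1026*x^2 + 2268*x - 1944
which factors as (x - 6)^3*(x - 3)^2. The eigenvalues (with algebraic multiplicities) are λ = 3 with multiplicity 2, λ = 6 with multiplicity 3.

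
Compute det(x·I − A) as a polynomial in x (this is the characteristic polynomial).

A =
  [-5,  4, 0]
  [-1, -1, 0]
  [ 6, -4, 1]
x^3 + 5*x^2 + 3*x - 9

Expanding det(x·I − A) (e.g. by cofactor expansion or by noting that A is similar to its Jordan form J, which has the same characteristic polynomial as A) gives
  χ_A(x) = x^3 + 5*x^2 + 3*x - 9
which factors as (x - 1)*(x + 3)^2. The eigenvalues (with algebraic multiplicities) are λ = -3 with multiplicity 2, λ = 1 with multiplicity 1.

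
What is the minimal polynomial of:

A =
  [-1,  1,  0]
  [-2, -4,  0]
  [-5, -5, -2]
x^2 + 5*x + 6

The characteristic polynomial is χ_A(x) = (x + 2)^2*(x + 3), so the eigenvalues are known. The minimal polynomial is
  m_A(x) = Π_λ (x − λ)^{k_λ}
where k_λ is the size of the *largest* Jordan block for λ (equivalently, the smallest k with (A − λI)^k v = 0 for every generalised eigenvector v of λ).

  λ = -3: largest Jordan block has size 1, contributing (x + 3)
  λ = -2: largest Jordan block has size 1, contributing (x + 2)

So m_A(x) = (x + 2)*(x + 3) = x^2 + 5*x + 6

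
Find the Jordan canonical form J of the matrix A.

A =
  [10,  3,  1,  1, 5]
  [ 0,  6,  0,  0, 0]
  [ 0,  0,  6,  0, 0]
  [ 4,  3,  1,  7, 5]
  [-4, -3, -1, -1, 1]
J_2(6) ⊕ J_1(6) ⊕ J_1(6) ⊕ J_1(6)

The characteristic polynomial is
  det(x·I − A) = x^5 - 30*x^4 + 360*x^3 - 2160*x^2 + 6480*x - 7776 = (x - 6)^5

Eigenvalues and multiplicities (the geometric multiplicity of λ is n − rank(A − λI), which equals the number of Jordan blocks for λ):
  λ = 6: algebraic multiplicity = 5, geometric multiplicity = 4

Determining the block sizes for each eigenvalue:
  λ = 6: 4 blocks summing to 5 forces exactly one block of size 2 and the rest size 1 → block sizes [2, 1, 1, 1]

Assembling the blocks gives a Jordan form
J =
  [6, 1, 0, 0, 0]
  [0, 6, 0, 0, 0]
  [0, 0, 6, 0, 0]
  [0, 0, 0, 6, 0]
  [0, 0, 0, 0, 6]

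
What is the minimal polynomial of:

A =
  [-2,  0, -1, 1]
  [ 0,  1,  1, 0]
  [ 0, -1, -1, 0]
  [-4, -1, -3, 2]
x^2

The characteristic polynomial is χ_A(x) = x^4, so the eigenvalues are known. The minimal polynomial is
  m_A(x) = Π_λ (x − λ)^{k_λ}
where k_λ is the size of the *largest* Jordan block for λ (equivalently, the smallest k with (A − λI)^k v = 0 for every generalised eigenvector v of λ).

  λ = 0: largest Jordan block has size 2, contributing (x − 0)^2

So m_A(x) = x^2 = x^2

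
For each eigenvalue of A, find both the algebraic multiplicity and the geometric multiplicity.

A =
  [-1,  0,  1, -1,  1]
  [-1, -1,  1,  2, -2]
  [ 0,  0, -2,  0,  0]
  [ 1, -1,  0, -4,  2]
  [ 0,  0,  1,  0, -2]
λ = -2: alg = 5, geom = 2

Step 1 — factor the characteristic polynomial to read off the algebraic multiplicities:
  χ_A(x) = (x + 2)^5

Step 2 — compute geometric multiplicities via the rank-nullity identity g(λ) = n − rank(A − λI):
  rank(A − (-2)·I) = 3, so dim ker(A − (-2)·I) = n − 3 = 2

Summary:
  λ = -2: algebraic multiplicity = 5, geometric multiplicity = 2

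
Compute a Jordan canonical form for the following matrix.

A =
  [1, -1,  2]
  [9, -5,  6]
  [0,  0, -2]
J_2(-2) ⊕ J_1(-2)

The characteristic polynomial is
  det(x·I − A) = x^3 + 6*x^2 + 12*x + 8 = (x + 2)^3

Eigenvalues and multiplicities (the geometric multiplicity of λ is n − rank(A − λI), which equals the number of Jordan blocks for λ):
  λ = -2: algebraic multiplicity = 3, geometric multiplicity = 2

Determining the block sizes for each eigenvalue:
  λ = -2: 2 blocks summing to 3 forces exactly one block of size 2 and the rest size 1 → block sizes [2, 1]

Assembling the blocks gives a Jordan form
J =
  [-2,  1,  0]
  [ 0, -2,  0]
  [ 0,  0, -2]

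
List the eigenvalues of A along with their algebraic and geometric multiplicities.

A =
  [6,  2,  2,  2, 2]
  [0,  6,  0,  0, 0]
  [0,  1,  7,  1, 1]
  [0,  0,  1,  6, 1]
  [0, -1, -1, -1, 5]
λ = 6: alg = 5, geom = 3

Step 1 — factor the characteristic polynomial to read off the algebraic multiplicities:
  χ_A(x) = (x - 6)^5

Step 2 — compute geometric multiplicities via the rank-nullity identity g(λ) = n − rank(A − λI):
  rank(A − (6)·I) = 2, so dim ker(A − (6)·I) = n − 2 = 3

Summary:
  λ = 6: algebraic multiplicity = 5, geometric multiplicity = 3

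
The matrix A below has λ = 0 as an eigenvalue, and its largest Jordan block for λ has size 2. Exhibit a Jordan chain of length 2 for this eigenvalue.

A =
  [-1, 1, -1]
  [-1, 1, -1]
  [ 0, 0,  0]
A Jordan chain for λ = 0 of length 2:
v_1 = (-1, -1, 0)ᵀ
v_2 = (1, 0, 0)ᵀ

Let N = A − (0)·I. We want v_2 with N^2 v_2 = 0 but N^1 v_2 ≠ 0; then v_{j-1} := N · v_j for j = 2, …, 2.

Pick v_2 = (1, 0, 0)ᵀ.
Then v_1 = N · v_2 = (-1, -1, 0)ᵀ.

Sanity check: (A − (0)·I) v_1 = (0, 0, 0)ᵀ = 0. ✓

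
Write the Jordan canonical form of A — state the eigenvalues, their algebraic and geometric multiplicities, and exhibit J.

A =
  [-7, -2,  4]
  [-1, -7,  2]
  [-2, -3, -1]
J_3(-5)

The characteristic polynomial is
  det(x·I − A) = x^3 + 15*x^2 + 75*x + 125 = (x + 5)^3

Eigenvalues and multiplicities (the geometric multiplicity of λ is n − rank(A − λI), which equals the number of Jordan blocks for λ):
  λ = -5: algebraic multiplicity = 3, geometric multiplicity = 1

Determining the block sizes for each eigenvalue:
  λ = -5: one block (gm = 1), so the single block has size am = 3 → block sizes [3]

Assembling the blocks gives a Jordan form
J =
  [-5,  1,  0]
  [ 0, -5,  1]
  [ 0,  0, -5]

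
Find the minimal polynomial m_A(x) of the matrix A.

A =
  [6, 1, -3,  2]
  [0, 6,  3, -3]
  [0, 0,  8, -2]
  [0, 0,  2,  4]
x^3 - 18*x^2 + 108*x - 216

The characteristic polynomial is χ_A(x) = (x - 6)^4, so the eigenvalues are known. The minimal polynomial is
  m_A(x) = Π_λ (x − λ)^{k_λ}
where k_λ is the size of the *largest* Jordan block for λ (equivalently, the smallest k with (A − λI)^k v = 0 for every generalised eigenvector v of λ).

  λ = 6: largest Jordan block has size 3, contributing (x − 6)^3

So m_A(x) = (x - 6)^3 = x^3 - 18*x^2 + 108*x - 216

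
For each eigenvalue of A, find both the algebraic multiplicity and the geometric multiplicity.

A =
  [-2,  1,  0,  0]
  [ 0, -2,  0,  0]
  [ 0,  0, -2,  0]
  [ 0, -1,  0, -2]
λ = -2: alg = 4, geom = 3

Step 1 — factor the characteristic polynomial to read off the algebraic multiplicities:
  χ_A(x) = (x + 2)^4

Step 2 — compute geometric multiplicities via the rank-nullity identity g(λ) = n − rank(A − λI):
  rank(A − (-2)·I) = 1, so dim ker(A − (-2)·I) = n − 1 = 3

Summary:
  λ = -2: algebraic multiplicity = 4, geometric multiplicity = 3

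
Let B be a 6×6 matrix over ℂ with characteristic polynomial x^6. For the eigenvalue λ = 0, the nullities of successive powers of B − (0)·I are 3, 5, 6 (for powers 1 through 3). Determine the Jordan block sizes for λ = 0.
Block sizes for λ = 0: [3, 2, 1]

From the dimensions of kernels of powers, the number of Jordan blocks of size at least j is d_j − d_{j−1} where d_j = dim ker(N^j) (with d_0 = 0). Computing the differences gives [3, 2, 1].
The number of blocks of size exactly k is (#blocks of size ≥ k) − (#blocks of size ≥ k + 1), so the partition is: 1 block(s) of size 1, 1 block(s) of size 2, 1 block(s) of size 3.
In nonincreasing order the block sizes are [3, 2, 1].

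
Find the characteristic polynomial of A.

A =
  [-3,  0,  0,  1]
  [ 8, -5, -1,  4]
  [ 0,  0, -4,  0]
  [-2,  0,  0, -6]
x^4 + 18*x^3 + 121*x^2 + 360*x + 400

Expanding det(x·I − A) (e.g. by cofactor expansion or by noting that A is similar to its Jordan form J, which has the same characteristic polynomial as A) gives
  χ_A(x) = x^4 + 18*x^3 + 121*x^2 + 360*x + 400
which factors as (x + 4)^2*(x + 5)^2. The eigenvalues (with algebraic multiplicities) are λ = -5 with multiplicity 2, λ = -4 with multiplicity 2.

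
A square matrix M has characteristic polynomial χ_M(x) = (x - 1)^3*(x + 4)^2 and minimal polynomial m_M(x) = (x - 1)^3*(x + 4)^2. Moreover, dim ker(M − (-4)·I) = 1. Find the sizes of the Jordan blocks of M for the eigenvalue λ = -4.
Block sizes for λ = -4: [2]

Step 1 — from the characteristic polynomial, algebraic multiplicity of λ = -4 is 2. From dim ker(M − (-4)·I) = 1, there are exactly 1 Jordan blocks for λ = -4.
Step 2 — from the minimal polynomial, the factor (x + 4)^2 tells us the largest block for λ = -4 has size 2.
Step 3 — with total size 2, 1 blocks, and largest block 2, the block sizes (in nonincreasing order) are [2].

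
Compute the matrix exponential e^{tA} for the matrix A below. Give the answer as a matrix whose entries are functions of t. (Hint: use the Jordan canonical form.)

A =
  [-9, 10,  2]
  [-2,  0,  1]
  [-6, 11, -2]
e^{tA} =
  [-4*t*exp(-3*t) + exp(-5*t), 6*t*exp(-3*t) + 2*exp(-3*t) - 2*exp(-5*t), 2*t*exp(-3*t)]
  [-2*t*exp(-3*t), 3*t*exp(-3*t) + exp(-3*t), t*exp(-3*t)]
  [-2*t*exp(-3*t) - 2*exp(-3*t) + 2*exp(-5*t), 3*t*exp(-3*t) + 4*exp(-3*t) - 4*exp(-5*t), t*exp(-3*t) + exp(-3*t)]

Strategy: write A = P · J · P⁻¹ where J is a Jordan canonical form, so e^{tA} = P · e^{tJ} · P⁻¹, and e^{tJ} can be computed block-by-block.

A has Jordan form
J =
  [-5,  0,  0]
  [ 0, -3,  1]
  [ 0,  0, -3]
(up to reordering of blocks).

Per-block formulas:
  For a 2×2 Jordan block J_2(-3): exp(t · J_2(-3)) = e^(-3t)·(I + t·N), where N is the 2×2 nilpotent shift.
  For a 1×1 block at λ = -5: exp(t · [-5]) = [e^(-5t)].

After assembling e^{tJ} and conjugating by P, we get:

e^{tA} =
  [-4*t*exp(-3*t) + exp(-5*t), 6*t*exp(-3*t) + 2*exp(-3*t) - 2*exp(-5*t), 2*t*exp(-3*t)]
  [-2*t*exp(-3*t), 3*t*exp(-3*t) + exp(-3*t), t*exp(-3*t)]
  [-2*t*exp(-3*t) - 2*exp(-3*t) + 2*exp(-5*t), 3*t*exp(-3*t) + 4*exp(-3*t) - 4*exp(-5*t), t*exp(-3*t) + exp(-3*t)]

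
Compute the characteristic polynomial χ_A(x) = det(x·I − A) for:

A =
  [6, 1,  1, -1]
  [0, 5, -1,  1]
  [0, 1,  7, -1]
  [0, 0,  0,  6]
x^4 - 24*x^3 + 216*x^2 - 864*x + 1296

Expanding det(x·I − A) (e.g. by cofactor expansion or by noting that A is similar to its Jordan form J, which has the same characteristic polynomial as A) gives
  χ_A(x) = x^4 - 24*x^3 + 216*x^2 - 864*x + 1296
which factors as (x - 6)^4. The eigenvalues (with algebraic multiplicities) are λ = 6 with multiplicity 4.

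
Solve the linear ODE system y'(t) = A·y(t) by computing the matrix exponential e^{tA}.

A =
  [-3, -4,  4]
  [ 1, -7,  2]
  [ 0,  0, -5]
e^{tA} =
  [2*t*exp(-5*t) + exp(-5*t), -4*t*exp(-5*t), 4*t*exp(-5*t)]
  [t*exp(-5*t), -2*t*exp(-5*t) + exp(-5*t), 2*t*exp(-5*t)]
  [0, 0, exp(-5*t)]

Strategy: write A = P · J · P⁻¹ where J is a Jordan canonical form, so e^{tA} = P · e^{tJ} · P⁻¹, and e^{tJ} can be computed block-by-block.

A has Jordan form
J =
  [-5,  1,  0]
  [ 0, -5,  0]
  [ 0,  0, -5]
(up to reordering of blocks).

Per-block formulas:
  For a 2×2 Jordan block J_2(-5): exp(t · J_2(-5)) = e^(-5t)·(I + t·N), where N is the 2×2 nilpotent shift.
  For a 1×1 block at λ = -5: exp(t · [-5]) = [e^(-5t)].

After assembling e^{tJ} and conjugating by P, we get:

e^{tA} =
  [2*t*exp(-5*t) + exp(-5*t), -4*t*exp(-5*t), 4*t*exp(-5*t)]
  [t*exp(-5*t), -2*t*exp(-5*t) + exp(-5*t), 2*t*exp(-5*t)]
  [0, 0, exp(-5*t)]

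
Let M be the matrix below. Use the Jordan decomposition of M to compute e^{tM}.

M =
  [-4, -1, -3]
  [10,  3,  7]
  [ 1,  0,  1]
e^{tM} =
  [3*t^2/2 - 4*t + 1, t^2/2 - t, t^2 - 3*t]
  [-3*t^2/2 + 10*t, -t^2/2 + 3*t + 1, -t^2 + 7*t]
  [-3*t^2/2 + t, -t^2/2, -t^2 + t + 1]

Strategy: write M = P · J · P⁻¹ where J is a Jordan canonical form, so e^{tM} = P · e^{tJ} · P⁻¹, and e^{tJ} can be computed block-by-block.

M has Jordan form
J =
  [0, 1, 0]
  [0, 0, 1]
  [0, 0, 0]
(up to reordering of blocks).

Per-block formulas:
  For a 3×3 Jordan block J_3(0): exp(t · J_3(0)) = e^(0t)·(I + t·N + (t^2/2)·N^2), where N is the 3×3 nilpotent shift.

After assembling e^{tJ} and conjugating by P, we get:

e^{tM} =
  [3*t^2/2 - 4*t + 1, t^2/2 - t, t^2 - 3*t]
  [-3*t^2/2 + 10*t, -t^2/2 + 3*t + 1, -t^2 + 7*t]
  [-3*t^2/2 + t, -t^2/2, -t^2 + t + 1]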